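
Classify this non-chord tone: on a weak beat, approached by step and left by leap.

Approach: by step. Departure: by leap. Metric position: weak.
Step in, leap out, from a weak position — an escape tone (échappée). (It is the mirror image of the appoggiatura, which leaps in and steps out on a strong beat.)

Escape tone.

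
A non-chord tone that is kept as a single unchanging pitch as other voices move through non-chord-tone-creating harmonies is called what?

Pedal tone.

Approach: none. Departure: none — a single pitch is sustained while the chords change around it, passing through harmonies that do not contain it.
No melodic motion at all; the dissonance is created entirely by the moving harmonies against the stationary note — a pedal tone (pedal point).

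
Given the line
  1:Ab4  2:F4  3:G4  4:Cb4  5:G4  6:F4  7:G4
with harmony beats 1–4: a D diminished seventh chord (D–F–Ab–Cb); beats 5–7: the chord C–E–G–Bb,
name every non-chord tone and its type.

The harmony at that moment is D diminished seventh chord (D, F, Ab, Cb); G4 is not a chord tone.
It is approached by step up from F4 and left by leap down to Cb4.
Step in, leap out — an escape tone.
The harmony at that moment is C dominant seventh chord (C, E, G, Bb); F4 is not a chord tone.
It is approached by step down from G4 and left by step up to G4.
Step away and step back to the same note — a neighbor tone (lower neighbor).

G4 (beat 3) — escape tone; F4 (beat 6) — neighbor tone.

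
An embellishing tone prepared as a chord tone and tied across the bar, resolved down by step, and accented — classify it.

Approach: by preparation — the pitch is first a chord tone, then held (tied or repeated) while the harmony changes under it. Departure: down by step. Metric position: strong.
A prepared dissonance that resolves downward by step — a suspension. (The same figure resolving upward would be a retardation.)

Suspension.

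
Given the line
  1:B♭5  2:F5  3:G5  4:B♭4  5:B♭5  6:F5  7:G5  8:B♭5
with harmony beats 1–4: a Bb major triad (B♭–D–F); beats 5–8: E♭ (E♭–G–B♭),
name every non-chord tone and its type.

The harmony at that moment is B♭ major triad (B♭, D, F); G5 is not a chord tone.
It is approached by step up from F5 and left by leap down to B♭4.
Step in, leap out — an escape tone.
The harmony at that moment is E♭ major triad (E♭, G, B♭); F5 is not a chord tone.
It is approached by leap down from B♭5 and left by step up to G5.
Leap in, step out — an appoggiatura.

G5 (beat 3) — escape tone; F5 (beat 6) — appoggiatura.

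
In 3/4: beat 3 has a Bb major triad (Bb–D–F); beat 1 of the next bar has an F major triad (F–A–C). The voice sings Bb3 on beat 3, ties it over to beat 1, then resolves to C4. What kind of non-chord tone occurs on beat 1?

The harmony at that moment is F major triad (F, A, C); Bb3 is not a chord tone.
It is held over (the same pitch as the preceding Bb3) and left by step up to C4.
Held over from the previous chord and resolving up by step — a retardation.

Retardation.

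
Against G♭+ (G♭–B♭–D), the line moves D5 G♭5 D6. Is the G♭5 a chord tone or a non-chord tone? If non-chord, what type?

Chord tone (the root of Gb augmented triad).

Gb augmented triad contains G♭, B♭, D; G♭ is the root, so it is a chord tone.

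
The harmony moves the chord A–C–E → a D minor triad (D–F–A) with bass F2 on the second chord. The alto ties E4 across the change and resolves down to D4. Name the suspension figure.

At the second chord the bass is F2. The suspended E4 lies a seventh above the bass; after resolving down by step to D4, the interval above the bass becomes a sixth.
Suspension figures are named by those two intervals: 7–6.

7–6 suspension.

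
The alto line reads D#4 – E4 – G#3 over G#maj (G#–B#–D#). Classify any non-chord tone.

The harmony at that moment is G# major triad (G#, B#, D#); E4 is not a chord tone.
It is approached by step up from D#4 and left by leap down to G#3.
Step in, leap out — an escape tone.

E4 is an escape tone.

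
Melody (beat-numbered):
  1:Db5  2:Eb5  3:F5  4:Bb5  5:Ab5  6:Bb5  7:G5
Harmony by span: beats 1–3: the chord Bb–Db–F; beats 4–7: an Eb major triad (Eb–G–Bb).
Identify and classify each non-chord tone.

The harmony at that moment is Bb minor triad (Bb, Db, F); Eb5 is not a chord tone.
It is approached by step up from Db5 and left by step up to F5.
Step in, step out in the same direction — a passing tone.
The harmony at that moment is Eb major triad (Eb, G, Bb); Ab5 is not a chord tone.
It is approached by step down from Bb5 and left by step up to Bb5.
Step away and step back to the same note — a neighbor tone (lower neighbor).

Eb5 (beat 2) — passing tone; Ab5 (beat 5) — neighbor tone.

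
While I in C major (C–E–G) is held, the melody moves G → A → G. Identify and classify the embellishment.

The harmony at that moment is C major triad (C, E, G); A is not a chord tone.
It is approached by step up from G and left by step down to G.
Step away and step back to the same note — a neighbor tone (upper neighbor).

A is a neighbor tone.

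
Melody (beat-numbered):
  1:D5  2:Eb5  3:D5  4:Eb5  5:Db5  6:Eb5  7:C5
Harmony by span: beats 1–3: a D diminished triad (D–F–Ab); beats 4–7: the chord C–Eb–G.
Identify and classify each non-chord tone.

The harmony at that moment is D diminished triad (D, F, Ab); Eb5 is not a chord tone.
It is approached by step up from D5 and left by step down to D5.
Step away and step back to the same note — a neighbor tone (upper neighbor).
The harmony at that moment is C minor triad (C, Eb, G); Db5 is not a chord tone.
It is approached by step down from Eb5 and left by step up to Eb5.
Step away and step back to the same note — a neighbor tone (lower neighbor).

Eb5 (beat 2) — neighbor tone; Db5 (beat 5) — neighbor tone.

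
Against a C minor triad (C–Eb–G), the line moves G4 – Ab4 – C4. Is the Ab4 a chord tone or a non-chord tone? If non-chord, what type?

Non-chord tone — an escape tone.

The harmony at that moment is C minor triad (C, Eb, G); Ab4 is not a chord tone.
It is approached by step up from G4 and left by leap down to C4.
Step in, leap out — an escape tone.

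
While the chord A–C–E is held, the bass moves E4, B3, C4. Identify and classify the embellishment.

B3 is an appoggiatura.

The harmony at that moment is A minor triad (A, C, E); B3 is not a chord tone.
It is approached by leap down from E4 and left by step up to C4.
Leap in, step out — an appoggiatura.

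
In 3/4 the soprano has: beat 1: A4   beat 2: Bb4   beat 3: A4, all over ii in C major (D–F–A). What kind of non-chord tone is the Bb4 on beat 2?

Upper neighbor tone.

The harmony at that moment is D minor triad (D, F, A); Bb4 is not a chord tone.
It is approached by step up from A4 and left by step down to A4.
Step away and step back to the same note — a neighbor tone (upper neighbor).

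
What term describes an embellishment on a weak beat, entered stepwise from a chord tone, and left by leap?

Escape tone.

Approach: by step. Departure: by leap. Metric position: weak.
Step in, leap out, from a weak position — an escape tone (échappée). (It is the mirror image of the appoggiatura, which leaps in and steps out on a strong beat.)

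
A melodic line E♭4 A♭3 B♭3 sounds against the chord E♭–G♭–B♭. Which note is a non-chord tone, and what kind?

A♭3 is an appoggiatura.

The harmony at that moment is E♭ minor triad (E♭, G♭, B♭); A♭3 is not a chord tone.
It is approached by leap down from E♭4 and left by step up to B♭3.
Leap in, step out — an appoggiatura.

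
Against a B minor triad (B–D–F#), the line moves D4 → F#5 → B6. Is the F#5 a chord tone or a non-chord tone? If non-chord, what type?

B minor triad contains B, D, F#; F# is the fifth, so it is a chord tone.

Chord tone (the fifth of B minor triad).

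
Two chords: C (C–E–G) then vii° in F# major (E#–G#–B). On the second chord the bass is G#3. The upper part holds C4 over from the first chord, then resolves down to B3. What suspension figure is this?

4–3 suspension.

At the second chord the bass is G#3. The suspended C4 lies a fourth above the bass; after resolving down by step to B3, the interval above the bass becomes a third.
Suspension figures are named by those two intervals: 4–3.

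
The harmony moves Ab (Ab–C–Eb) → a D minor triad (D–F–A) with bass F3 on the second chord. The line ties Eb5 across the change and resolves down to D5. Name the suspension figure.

7–6 suspension.

At the second chord the bass is F3. The suspended Eb5 lies a seventh above the bass; after resolving down by step to D5, the interval above the bass becomes a sixth.
Suspension figures are named by those two intervals: 7–6.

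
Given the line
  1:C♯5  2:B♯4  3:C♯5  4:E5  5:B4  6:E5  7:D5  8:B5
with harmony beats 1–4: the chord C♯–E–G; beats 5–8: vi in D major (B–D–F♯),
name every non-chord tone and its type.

The harmony at that moment is C♯ diminished triad (C♯, E, G); B♯4 is not a chord tone.
It is approached by step down from C♯5 and left by step up to C♯5.
Step away and step back to the same note — a neighbor tone (lower neighbor).
The harmony at that moment is B minor triad (B, D, F♯); E5 is not a chord tone.
It is approached by leap up from B4 and left by step down to D5.
Leap in, step out — an appoggiatura.

B♯4 (beat 2) — neighbor tone; E5 (beat 6) — appoggiatura.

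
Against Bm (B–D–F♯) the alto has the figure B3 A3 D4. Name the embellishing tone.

The harmony at that moment is B minor triad (B, D, F♯); A3 is not a chord tone.
It is approached by step down from B3 and left by leap up to D4.
Step in, leap out — an escape tone.

A3 is an escape tone.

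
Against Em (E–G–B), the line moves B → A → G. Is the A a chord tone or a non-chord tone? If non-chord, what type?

The harmony at that moment is E minor triad (E, G, B); A is not a chord tone.
It is approached by step down from B and left by step down to G.
Step in, step out in the same direction — a passing tone.

Non-chord tone — a passing tone.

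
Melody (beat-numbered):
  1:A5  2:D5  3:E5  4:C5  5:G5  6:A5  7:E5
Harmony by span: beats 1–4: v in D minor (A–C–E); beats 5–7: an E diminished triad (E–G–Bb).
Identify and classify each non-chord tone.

The harmony at that moment is A minor triad (A, C, E); D5 is not a chord tone.
It is approached by leap down from A5 and left by step up to E5.
Leap in, step out — an appoggiatura.
The harmony at that moment is E diminished triad (E, G, Bb); A5 is not a chord tone.
It is approached by step up from G5 and left by leap down to E5.
Step in, leap out — an escape tone.

D5 (beat 2) — appoggiatura; A5 (beat 6) — escape tone.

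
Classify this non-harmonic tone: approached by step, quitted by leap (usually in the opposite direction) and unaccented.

Escape tone.

Approach: by step. Departure: by leap. Metric position: weak.
Step in, leap out, from a weak position — an escape tone (échappée). (It is the mirror image of the appoggiatura, which leaps in and steps out on a strong beat.)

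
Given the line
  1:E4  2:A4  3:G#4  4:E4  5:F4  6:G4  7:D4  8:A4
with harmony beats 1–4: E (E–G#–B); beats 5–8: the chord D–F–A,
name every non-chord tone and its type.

The harmony at that moment is E major triad (E, G#, B); A4 is not a chord tone.
It is approached by leap up from E4 and left by step down to G#4.
Leap in, step out — an appoggiatura.
The harmony at that moment is D minor triad (D, F, A); G4 is not a chord tone.
It is approached by step up from F4 and left by leap down to D4.
Step in, leap out — an escape tone.

A4 (beat 2) — appoggiatura; G4 (beat 6) — escape tone.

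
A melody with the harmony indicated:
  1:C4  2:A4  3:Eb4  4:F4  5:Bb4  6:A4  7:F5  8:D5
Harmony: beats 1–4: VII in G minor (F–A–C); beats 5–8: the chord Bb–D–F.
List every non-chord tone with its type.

Eb4 (beat 3) — appoggiatura; A4 (beat 6) — escape tone.

The harmony at that moment is F major triad (F, A, C); Eb4 is not a chord tone.
It is approached by leap down from A4 and left by step up to F4.
Leap in, step out — an appoggiatura.
The harmony at that moment is Bb major triad (Bb, D, F); A4 is not a chord tone.
It is approached by step down from Bb4 and left by leap up to F5.
Step in, leap out — an escape tone.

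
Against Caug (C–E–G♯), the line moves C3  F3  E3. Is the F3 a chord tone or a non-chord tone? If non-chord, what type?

The harmony at that moment is C augmented triad (C, E, G♯); F3 is not a chord tone.
It is approached by leap up from C3 and left by step down to E3.
Leap in, step out — an appoggiatura.

Non-chord tone — an appoggiatura.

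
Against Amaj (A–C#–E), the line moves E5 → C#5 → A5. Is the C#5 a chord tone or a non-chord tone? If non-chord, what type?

A major triad contains A, C#, E; C# is the third, so it is a chord tone.

Chord tone (the third of A major triad).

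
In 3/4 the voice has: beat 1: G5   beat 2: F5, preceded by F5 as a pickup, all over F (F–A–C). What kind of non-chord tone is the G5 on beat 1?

The harmony at that moment is F major triad (F, A, C); G5 is not a chord tone.
It is approached by step up from F5 and left by step down to F5.
Step away and step back to the same note — a neighbor tone (upper neighbor).

Upper neighbor tone.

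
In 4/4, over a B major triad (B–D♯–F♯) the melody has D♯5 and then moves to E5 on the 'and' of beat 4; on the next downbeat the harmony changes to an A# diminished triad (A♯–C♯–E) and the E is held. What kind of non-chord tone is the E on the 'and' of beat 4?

The harmony at that moment is B major triad (B, D♯, F♯); E5 is not a chord tone.
It is approached by step up from D♯5 and then sustained as the same pitch into the next harmony.
Arriving early and becoming a chord tone when the harmony changes — an anticipation.

Anticipation.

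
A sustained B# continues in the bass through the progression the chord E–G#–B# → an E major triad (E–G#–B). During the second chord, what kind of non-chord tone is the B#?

Pedal tone (pedal point).

The harmony at that moment is E major triad (E, G#, B); B# is not a chord tone.
It is held over (the same pitch as the preceding B#) and then sustained as the same pitch into the next harmony.
Sustained through a change of harmony — a pedal tone.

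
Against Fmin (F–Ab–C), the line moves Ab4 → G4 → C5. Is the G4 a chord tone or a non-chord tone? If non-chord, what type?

The harmony at that moment is F minor triad (F, Ab, C); G4 is not a chord tone.
It is approached by step down from Ab4 and left by leap up to C5.
Step in, leap out — an escape tone.

Non-chord tone — an escape tone.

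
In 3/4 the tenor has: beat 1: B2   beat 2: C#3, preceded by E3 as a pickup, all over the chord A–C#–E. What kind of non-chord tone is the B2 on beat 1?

Appoggiatura.

The harmony at that moment is A major triad (A, C#, E); B2 is not a chord tone.
It is approached by leap down from E3 and left by step up to C#3.
Leap in, step out, metrically accented — an appoggiatura.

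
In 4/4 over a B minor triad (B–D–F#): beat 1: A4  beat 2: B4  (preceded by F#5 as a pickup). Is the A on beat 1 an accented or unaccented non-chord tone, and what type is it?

The harmony at that moment is B minor triad (B, D, F#); A4 is not a chord tone.
It is approached by leap down from F#5 and left by step up to B4.
Leap in, step out — an appoggiatura.
It falls on the downbeat, so it is accented.

Accented appoggiatura.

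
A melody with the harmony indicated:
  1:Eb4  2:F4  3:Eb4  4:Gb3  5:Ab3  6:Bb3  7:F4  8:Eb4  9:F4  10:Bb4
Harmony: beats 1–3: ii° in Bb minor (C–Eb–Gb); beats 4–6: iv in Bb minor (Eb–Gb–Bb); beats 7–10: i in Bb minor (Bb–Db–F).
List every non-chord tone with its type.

The harmony at that moment is C diminished triad (C, Eb, Gb); F4 is not a chord tone.
It is approached by step up from Eb4 and left by step down to Eb4.
Step away and step back to the same note — a neighbor tone (upper neighbor).
The harmony at that moment is Eb minor triad (Eb, Gb, Bb); Ab3 is not a chord tone.
It is approached by step up from Gb3 and left by step up to Bb3.
Step in, step out in the same direction — a passing tone.
The harmony at that moment is Bb minor triad (Bb, Db, F); Eb4 is not a chord tone.
It is approached by step down from F4 and left by step up to F4.
Step away and step back to the same note — a neighbor tone (lower neighbor).

F4 (beat 2) — neighbor tone; Ab3 (beat 5) — passing tone; Eb4 (beat 8) — neighbor tone.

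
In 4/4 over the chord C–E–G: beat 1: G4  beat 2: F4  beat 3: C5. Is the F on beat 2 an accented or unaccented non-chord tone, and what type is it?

The harmony at that moment is C major triad (C, E, G); F4 is not a chord tone.
It is approached by step down from G4 and left by leap up to C5.
Step in, leap out — an escape tone.
It falls on a weak beat, so it is unaccented.

Unaccented escape tone.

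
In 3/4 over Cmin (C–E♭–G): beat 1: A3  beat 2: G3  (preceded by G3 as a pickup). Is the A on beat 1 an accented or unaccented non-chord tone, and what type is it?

The harmony at that moment is C minor triad (C, E♭, G); A3 is not a chord tone.
It is approached by step up from G3 and left by step down to G3.
Step away and step back to the same note — a neighbor tone (upper neighbor).
It falls on the downbeat, so it is accented.

Accented neighbor tone.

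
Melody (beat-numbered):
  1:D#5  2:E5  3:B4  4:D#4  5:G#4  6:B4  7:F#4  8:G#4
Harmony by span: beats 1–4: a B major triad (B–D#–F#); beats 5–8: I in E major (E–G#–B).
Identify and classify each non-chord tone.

The harmony at that moment is B major triad (B, D#, F#); E5 is not a chord tone.
It is approached by step up from D#5 and left by leap down to B4.
Step in, leap out — an escape tone.
The harmony at that moment is E major triad (E, G#, B); F#4 is not a chord tone.
It is approached by leap down from B4 and left by step up to G#4.
Leap in, step out — an appoggiatura.

E5 (beat 2) — escape tone; F#4 (beat 7) — appoggiatura.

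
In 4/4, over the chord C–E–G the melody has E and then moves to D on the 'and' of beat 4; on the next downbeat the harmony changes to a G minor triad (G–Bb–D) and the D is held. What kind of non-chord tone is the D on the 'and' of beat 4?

Anticipation.

The harmony at that moment is C major triad (C, E, G); D is not a chord tone.
It is approached by step down from E and then sustained as the same pitch into the next harmony.
Arriving early and becoming a chord tone when the harmony changes — an anticipation.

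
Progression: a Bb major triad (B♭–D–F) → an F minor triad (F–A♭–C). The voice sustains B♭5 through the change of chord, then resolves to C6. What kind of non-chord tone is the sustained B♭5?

B♭5 is a retardation.

The harmony at that moment is F minor triad (F, A♭, C); B♭5 is not a chord tone.
It is held over (the same pitch as the preceding B♭5) and left by step up to C6.
Held over from the previous chord and resolving up by step — a retardation.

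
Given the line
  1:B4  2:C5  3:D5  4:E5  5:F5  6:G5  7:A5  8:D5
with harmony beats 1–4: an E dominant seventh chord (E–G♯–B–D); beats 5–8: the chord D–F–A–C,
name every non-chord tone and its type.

The harmony at that moment is E dominant seventh chord (E, G♯, B, D); C5 is not a chord tone.
It is approached by step up from B4 and left by step up to D5.
Step in, step out in the same direction — a passing tone.
The harmony at that moment is D minor seventh chord (D, F, A, C); G5 is not a chord tone.
It is approached by step up from F5 and left by step up to A5.
Step in, step out in the same direction — a passing tone.

C5 (beat 2) — passing tone; G5 (beat 6) — passing tone.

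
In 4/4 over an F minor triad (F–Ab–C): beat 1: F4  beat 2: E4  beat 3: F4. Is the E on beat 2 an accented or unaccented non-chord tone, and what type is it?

The harmony at that moment is F minor triad (F, Ab, C); E4 is not a chord tone.
It is approached by step down from F4 and left by step up to F4.
Step away and step back to the same note — a neighbor tone (lower neighbor).
It falls on a weak beat, so it is unaccented.

Unaccented neighbor tone.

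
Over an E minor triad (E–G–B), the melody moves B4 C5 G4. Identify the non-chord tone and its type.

The harmony at that moment is E minor triad (E, G, B); C5 is not a chord tone.
It is approached by step up from B4 and left by leap down to G4.
Step in, leap out — an escape tone.

C5 is an escape tone.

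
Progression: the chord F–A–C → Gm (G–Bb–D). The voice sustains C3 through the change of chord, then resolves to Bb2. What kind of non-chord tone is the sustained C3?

C3 is a suspension.

The harmony at that moment is G minor triad (G, Bb, D); C3 is not a chord tone.
It is held over (the same pitch as the preceding C3) and left by step down to Bb2.
Held over from the previous chord and resolving down by step — a suspension.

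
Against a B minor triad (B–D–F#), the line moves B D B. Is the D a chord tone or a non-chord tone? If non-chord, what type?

B minor triad contains B, D, F#; D is the third, so it is a chord tone.

Chord tone (the third of B minor triad).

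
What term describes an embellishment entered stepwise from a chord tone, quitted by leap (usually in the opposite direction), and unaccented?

Escape tone.

Approach: by step. Departure: by leap. Metric position: weak.
Step in, leap out, from a weak position — an escape tone (échappée). (It is the mirror image of the appoggiatura, which leaps in and steps out on a strong beat.)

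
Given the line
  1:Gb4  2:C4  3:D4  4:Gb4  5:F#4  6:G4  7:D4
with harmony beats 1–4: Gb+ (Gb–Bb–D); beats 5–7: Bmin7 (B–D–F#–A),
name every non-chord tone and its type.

The harmony at that moment is Gb augmented triad (Gb, Bb, D); C4 is not a chord tone.
It is approached by leap down from Gb4 and left by step up to D4.
Leap in, step out — an appoggiatura.
The harmony at that moment is B minor seventh chord (B, D, F#, A); G4 is not a chord tone.
It is approached by step up from F#4 and left by leap down to D4.
Step in, leap out — an escape tone.

C4 (beat 2) — appoggiatura; G4 (beat 6) — escape tone.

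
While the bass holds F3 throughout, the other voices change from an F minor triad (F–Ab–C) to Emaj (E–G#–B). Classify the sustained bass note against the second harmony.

The harmony at that moment is E major triad (E, G#, B); F3 is not a chord tone.
It is held over (the same pitch as the preceding F3) and then sustained as the same pitch into the next harmony.
Sustained through a change of harmony — a pedal tone.

Pedal tone (pedal point).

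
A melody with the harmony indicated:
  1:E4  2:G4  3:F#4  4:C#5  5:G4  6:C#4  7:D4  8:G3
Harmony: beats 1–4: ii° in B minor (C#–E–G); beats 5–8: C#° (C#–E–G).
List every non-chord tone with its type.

F#4 (beat 3) — escape tone; D4 (beat 7) — escape tone.

The harmony at that moment is C# diminished triad (C#, E, G); F#4 is not a chord tone.
It is approached by step down from G4 and left by leap up to C#5.
Step in, leap out — an escape tone.
The harmony at that moment is C# diminished triad (C#, E, G); D4 is not a chord tone.
It is approached by step up from C#4 and left by leap down to G3.
Step in, leap out — an escape tone.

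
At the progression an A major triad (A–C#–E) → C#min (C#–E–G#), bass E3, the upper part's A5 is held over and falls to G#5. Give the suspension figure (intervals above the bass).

At the second chord the bass is E3. The suspended A5 lies a fourth above the bass; after resolving down by step to G#5, the interval above the bass becomes a third.
Suspension figures are named by those two intervals: 4–3.

4–3 suspension.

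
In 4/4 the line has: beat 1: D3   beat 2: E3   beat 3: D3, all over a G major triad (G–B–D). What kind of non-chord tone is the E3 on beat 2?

Upper neighbor tone.

The harmony at that moment is G major triad (G, B, D); E3 is not a chord tone.
It is approached by step up from D3 and left by step down to D3.
Step away and step back to the same note — a neighbor tone (upper neighbor).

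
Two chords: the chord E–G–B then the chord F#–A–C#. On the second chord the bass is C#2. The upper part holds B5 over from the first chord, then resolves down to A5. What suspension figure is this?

At the second chord the bass is C#2. The suspended B5 lies a seventh above the bass; after resolving down by step to A5, the interval above the bass becomes a sixth.
Suspension figures are named by those two intervals: 7–6.

7–6 suspension.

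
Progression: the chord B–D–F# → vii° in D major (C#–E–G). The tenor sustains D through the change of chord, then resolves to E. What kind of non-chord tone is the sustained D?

D is a retardation.

The harmony at that moment is C# diminished triad (C#, E, G); D is not a chord tone.
It is held over (the same pitch as the preceding D) and left by step up to E.
Held over from the previous chord and resolving up by step — a retardation.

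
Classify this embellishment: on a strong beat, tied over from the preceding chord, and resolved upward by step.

Retardation.

Approach: by preparation — the pitch is first a chord tone, then held (tied or repeated) while the harmony changes under it. Departure: up by step. Metric position: strong.
A prepared dissonance that resolves upward by step — a retardation. (The same figure resolving downward would be a suspension.)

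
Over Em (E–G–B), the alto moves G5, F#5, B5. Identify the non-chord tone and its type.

The harmony at that moment is E minor triad (E, G, B); F#5 is not a chord tone.
It is approached by step down from G5 and left by leap up to B5.
Step in, leap out — an escape tone.

F#5 is an escape tone.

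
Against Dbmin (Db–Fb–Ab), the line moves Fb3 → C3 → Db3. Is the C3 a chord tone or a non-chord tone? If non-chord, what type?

The harmony at that moment is Db minor triad (Db, Fb, Ab); C3 is not a chord tone.
It is approached by leap down from Fb3 and left by step up to Db3.
Leap in, step out — an appoggiatura.

Non-chord tone — an appoggiatura.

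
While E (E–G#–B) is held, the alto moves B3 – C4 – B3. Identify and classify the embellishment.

The harmony at that moment is E major triad (E, G#, B); C4 is not a chord tone.
It is approached by step up from B3 and left by step down to B3.
Step away and step back to the same note — a neighbor tone (upper neighbor).

C4 is a neighbor tone.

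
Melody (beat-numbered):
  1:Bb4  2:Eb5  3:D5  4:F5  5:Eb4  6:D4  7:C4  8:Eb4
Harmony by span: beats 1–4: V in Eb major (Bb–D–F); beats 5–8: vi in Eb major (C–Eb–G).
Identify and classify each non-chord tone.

The harmony at that moment is Bb major triad (Bb, D, F); Eb5 is not a chord tone.
It is approached by leap up from Bb4 and left by step down to D5.
Leap in, step out — an appoggiatura.
The harmony at that moment is C minor triad (C, Eb, G); D4 is not a chord tone.
It is approached by step down from Eb4 and left by step down to C4.
Step in, step out in the same direction — a passing tone.

Eb5 (beat 2) — appoggiatura; D4 (beat 6) — passing tone.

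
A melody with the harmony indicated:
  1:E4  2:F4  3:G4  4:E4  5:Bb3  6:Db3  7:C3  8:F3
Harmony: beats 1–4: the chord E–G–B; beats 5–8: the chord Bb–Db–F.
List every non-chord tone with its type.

F4 (beat 2) — passing tone; C3 (beat 7) — escape tone.

The harmony at that moment is E minor triad (E, G, B); F4 is not a chord tone.
It is approached by step up from E4 and left by step up to G4.
Step in, step out in the same direction — a passing tone.
The harmony at that moment is Bb minor triad (Bb, Db, F); C3 is not a chord tone.
It is approached by step down from Db3 and left by leap up to F3.
Step in, leap out — an escape tone.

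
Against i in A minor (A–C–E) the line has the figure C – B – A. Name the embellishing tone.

B is a passing tone.

The harmony at that moment is A minor triad (A, C, E); B is not a chord tone.
It is approached by step down from C and left by step down to A.
Step in, step out in the same direction — a passing tone.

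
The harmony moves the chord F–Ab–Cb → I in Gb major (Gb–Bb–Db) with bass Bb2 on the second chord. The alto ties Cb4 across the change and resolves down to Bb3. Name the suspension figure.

9–8 suspension.

At the second chord the bass is Bb2. The suspended Cb4 lies a ninth above the bass; after resolving down by step to Bb3, the interval above the bass becomes an octave.
Suspension figures are named by those two intervals: 9–8.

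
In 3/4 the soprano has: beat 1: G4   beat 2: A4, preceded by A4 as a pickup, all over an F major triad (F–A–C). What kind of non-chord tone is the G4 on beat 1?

Lower neighbor tone.

The harmony at that moment is F major triad (F, A, C); G4 is not a chord tone.
It is approached by step down from A4 and left by step up to A4.
Step away and step back to the same note — a neighbor tone (lower neighbor).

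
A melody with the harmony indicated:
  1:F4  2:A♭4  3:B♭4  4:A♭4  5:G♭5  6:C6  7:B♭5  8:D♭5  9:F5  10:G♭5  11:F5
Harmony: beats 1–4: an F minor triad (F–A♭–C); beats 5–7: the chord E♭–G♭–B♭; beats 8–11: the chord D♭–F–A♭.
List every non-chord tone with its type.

The harmony at that moment is F minor triad (F, A♭, C); B♭4 is not a chord tone.
It is approached by step up from A♭4 and left by step down to A♭4.
Step away and step back to the same note — a neighbor tone (upper neighbor).
The harmony at that moment is E♭ minor triad (E♭, G♭, B♭); C6 is not a chord tone.
It is approached by leap up from G♭5 and left by step down to B♭5.
Leap in, step out — an appoggiatura.
The harmony at that moment is D♭ major triad (D♭, F, A♭); G♭5 is not a chord tone.
It is approached by step up from F5 and left by step down to F5.
Step away and step back to the same note — a neighbor tone (upper neighbor).

B♭4 (beat 3) — neighbor tone; C6 (beat 6) — appoggiatura; G♭5 (beat 10) — neighbor tone.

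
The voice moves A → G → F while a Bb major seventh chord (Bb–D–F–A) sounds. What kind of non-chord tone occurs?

The harmony at that moment is Bb major seventh chord (Bb, D, F, A); G is not a chord tone.
It is approached by step down from A and left by step down to F.
Step in, step out in the same direction — a passing tone.

G is a passing tone.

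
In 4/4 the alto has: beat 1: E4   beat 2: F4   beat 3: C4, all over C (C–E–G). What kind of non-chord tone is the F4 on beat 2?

The harmony at that moment is C major triad (C, E, G); F4 is not a chord tone.
It is approached by step up from E4 and left by leap down to C4.
Step in, leap out, on a weak beat — an escape tone.

Escape tone.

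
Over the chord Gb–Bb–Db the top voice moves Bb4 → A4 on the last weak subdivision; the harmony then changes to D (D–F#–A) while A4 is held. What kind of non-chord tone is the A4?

A4 is an anticipation.

The harmony at that moment is Gb major triad (Gb, Bb, Db); A4 is not a chord tone.
It is approached by step down from Bb4 and then sustained as the same pitch into the next harmony.
Arriving early and becoming a chord tone when the harmony changes — an anticipation.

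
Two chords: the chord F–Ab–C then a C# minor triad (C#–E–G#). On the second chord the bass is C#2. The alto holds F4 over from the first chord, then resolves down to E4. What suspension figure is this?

At the second chord the bass is C#2. The suspended F4 lies a fourth above the bass; after resolving down by step to E4, the interval above the bass becomes a third.
Suspension figures are named by those two intervals: 4–3.

4–3 suspension.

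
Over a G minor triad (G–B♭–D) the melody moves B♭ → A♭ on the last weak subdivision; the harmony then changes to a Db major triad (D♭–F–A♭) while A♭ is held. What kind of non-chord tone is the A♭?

The harmony at that moment is G minor triad (G, B♭, D); A♭ is not a chord tone.
It is approached by step down from B♭ and then sustained as the same pitch into the next harmony.
Arriving early and becoming a chord tone when the harmony changes — an anticipation.

A♭ is an anticipation.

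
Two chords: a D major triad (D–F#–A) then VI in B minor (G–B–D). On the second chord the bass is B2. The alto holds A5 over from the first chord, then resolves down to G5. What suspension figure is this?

At the second chord the bass is B2. The suspended A5 lies a seventh above the bass; after resolving down by step to G5, the interval above the bass becomes a sixth.
Suspension figures are named by those two intervals: 7–6.

7–6 suspension.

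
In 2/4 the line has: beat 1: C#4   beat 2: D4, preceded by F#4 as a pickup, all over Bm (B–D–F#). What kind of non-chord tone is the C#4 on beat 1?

The harmony at that moment is B minor triad (B, D, F#); C#4 is not a chord tone.
It is approached by leap down from F#4 and left by step up to D4.
Leap in, step out, metrically accented — an appoggiatura.

Appoggiatura.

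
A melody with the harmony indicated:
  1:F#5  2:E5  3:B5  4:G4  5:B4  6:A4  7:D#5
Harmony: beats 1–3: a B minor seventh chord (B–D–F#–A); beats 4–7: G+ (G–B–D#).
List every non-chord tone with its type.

The harmony at that moment is B minor seventh chord (B, D, F#, A); E5 is not a chord tone.
It is approached by step down from F#5 and left by leap up to B5.
Step in, leap out — an escape tone.
The harmony at that moment is G augmented triad (G, B, D#); A4 is not a chord tone.
It is approached by step down from B4 and left by leap up to D#5.
Step in, leap out — an escape tone.

E5 (beat 2) — escape tone; A4 (beat 6) — escape tone.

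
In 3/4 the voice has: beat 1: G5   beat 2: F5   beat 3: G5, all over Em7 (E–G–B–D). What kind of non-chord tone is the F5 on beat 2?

Lower neighbor tone.

The harmony at that moment is E minor seventh chord (E, G, B, D); F5 is not a chord tone.
It is approached by step down from G5 and left by step up to G5.
Step away and step back to the same note — a neighbor tone (lower neighbor).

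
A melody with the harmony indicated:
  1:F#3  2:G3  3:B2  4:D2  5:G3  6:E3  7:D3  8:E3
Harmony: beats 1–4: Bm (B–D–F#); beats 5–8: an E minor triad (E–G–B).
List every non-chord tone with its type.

G3 (beat 2) — escape tone; D3 (beat 7) — neighbor tone.

The harmony at that moment is B minor triad (B, D, F#); G3 is not a chord tone.
It is approached by step up from F#3 and left by leap down to B2.
Step in, leap out — an escape tone.
The harmony at that moment is E minor triad (E, G, B); D3 is not a chord tone.
It is approached by step down from E3 and left by step up to E3.
Step away and step back to the same note — a neighbor tone (lower neighbor).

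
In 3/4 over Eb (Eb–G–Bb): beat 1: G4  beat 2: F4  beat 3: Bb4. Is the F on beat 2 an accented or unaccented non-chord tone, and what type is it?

The harmony at that moment is Eb major triad (Eb, G, Bb); F4 is not a chord tone.
It is approached by step down from G4 and left by leap up to Bb4.
Step in, leap out — an escape tone.
It falls on a weak beat, so it is unaccented.

Unaccented escape tone.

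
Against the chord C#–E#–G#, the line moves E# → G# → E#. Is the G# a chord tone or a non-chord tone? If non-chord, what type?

C# major triad contains C#, E#, G#; G# is the fifth, so it is a chord tone.

Chord tone (the fifth of C# major triad).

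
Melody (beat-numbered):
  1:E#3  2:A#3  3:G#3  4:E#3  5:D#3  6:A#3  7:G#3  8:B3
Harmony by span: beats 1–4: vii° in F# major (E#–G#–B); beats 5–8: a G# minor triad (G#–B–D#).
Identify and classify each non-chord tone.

A#3 (beat 2) — appoggiatura; A#3 (beat 6) — appoggiatura.

The harmony at that moment is E# diminished triad (E#, G#, B); A#3 is not a chord tone.
It is approached by leap up from E#3 and left by step down to G#3.
Leap in, step out — an appoggiatura.
The harmony at that moment is G# minor triad (G#, B, D#); A#3 is not a chord tone.
It is approached by leap up from D#3 and left by step down to G#3.
Leap in, step out — an appoggiatura.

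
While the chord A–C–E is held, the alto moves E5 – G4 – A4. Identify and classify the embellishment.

G4 is an appoggiatura.

The harmony at that moment is A minor triad (A, C, E); G4 is not a chord tone.
It is approached by leap down from E5 and left by step up to A4.
Leap in, step out — an appoggiatura.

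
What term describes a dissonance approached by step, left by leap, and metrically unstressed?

Escape tone.

Approach: by step. Departure: by leap. Metric position: weak.
Step in, leap out, from a weak position — an escape tone (échappée). (It is the mirror image of the appoggiatura, which leaps in and steps out on a strong beat.)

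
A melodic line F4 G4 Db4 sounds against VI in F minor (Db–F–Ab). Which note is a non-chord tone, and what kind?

The harmony at that moment is Db major triad (Db, F, Ab); G4 is not a chord tone.
It is approached by step up from F4 and left by leap down to Db4.
Step in, leap out — an escape tone.

G4 is an escape tone.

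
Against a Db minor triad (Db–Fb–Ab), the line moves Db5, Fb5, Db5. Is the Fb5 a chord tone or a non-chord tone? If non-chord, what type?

Chord tone (the third of Db minor triad).

Db minor triad contains Db, Fb, Ab; Fb is the third, so it is a chord tone.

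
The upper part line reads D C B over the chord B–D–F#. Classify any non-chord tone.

The harmony at that moment is B minor triad (B, D, F#); C is not a chord tone.
It is approached by step down from D and left by step down to B.
Step in, step out in the same direction — a passing tone.

C is a passing tone.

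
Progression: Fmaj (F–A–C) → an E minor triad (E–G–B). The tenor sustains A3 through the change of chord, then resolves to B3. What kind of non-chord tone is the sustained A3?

The harmony at that moment is E minor triad (E, G, B); A3 is not a chord tone.
It is held over (the same pitch as the preceding A3) and left by step up to B3.
Held over from the previous chord and resolving up by step — a retardation.

A3 is a retardation.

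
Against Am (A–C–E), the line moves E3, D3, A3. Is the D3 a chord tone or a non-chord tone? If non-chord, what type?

The harmony at that moment is A minor triad (A, C, E); D3 is not a chord tone.
It is approached by step down from E3 and left by leap up to A3.
Step in, leap out — an escape tone.

Non-chord tone — an escape tone.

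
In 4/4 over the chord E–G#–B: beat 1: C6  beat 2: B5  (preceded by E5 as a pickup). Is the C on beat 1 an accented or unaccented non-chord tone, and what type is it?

Accented appoggiatura.

The harmony at that moment is E major triad (E, G#, B); C6 is not a chord tone.
It is approached by leap up from E5 and left by step down to B5.
Leap in, step out — an appoggiatura.
It falls on the downbeat, so it is accented.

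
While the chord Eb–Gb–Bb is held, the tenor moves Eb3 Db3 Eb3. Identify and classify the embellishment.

Db3 is a neighbor tone.

The harmony at that moment is Eb minor triad (Eb, Gb, Bb); Db3 is not a chord tone.
It is approached by step down from Eb3 and left by step up to Eb3.
Step away and step back to the same note — a neighbor tone (lower neighbor).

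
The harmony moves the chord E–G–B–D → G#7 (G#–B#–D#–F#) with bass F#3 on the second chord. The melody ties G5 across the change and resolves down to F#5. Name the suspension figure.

9–8 suspension.

At the second chord the bass is F#3. The suspended G5 lies a ninth above the bass; after resolving down by step to F#5, the interval above the bass becomes an octave.
Suspension figures are named by those two intervals: 9–8.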